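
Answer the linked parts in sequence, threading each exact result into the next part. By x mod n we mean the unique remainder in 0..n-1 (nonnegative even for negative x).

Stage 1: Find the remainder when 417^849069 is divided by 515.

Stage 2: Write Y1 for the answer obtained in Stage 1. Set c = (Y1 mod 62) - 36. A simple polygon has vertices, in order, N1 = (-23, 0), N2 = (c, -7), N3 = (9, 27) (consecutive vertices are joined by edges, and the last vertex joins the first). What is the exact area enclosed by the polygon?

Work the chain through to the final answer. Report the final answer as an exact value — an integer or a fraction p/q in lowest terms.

Stage 1: squarings mod 515: 417^1=417, 417^2=334, 417^4=316, 417^8=461, 417^16=341, 417^32=406, 417^64=36, 417^128=266, 417^256=201, 417^512=231, 417^1024=316, 417^2048=461, 417^4096=341, 417^8192=406, 417^16384=36, 417^32768=266, 417^65536=201, 417^131072=231, 417^262144=316, 417^524288=461; 417^849069 = 417^1 * 417^4 * 417^8 * 417^32 * 417^128 * 417^1024 * 417^4096 * 417^8192 * 417^16384 * 417^32768 * 417^262144 * 417^524288 = 502 (mod 515); answer 502
Stage 2: Y1 = 502; c = -30; cross terms: (-23*-7 - -30*0)=161, (-30*27 - 9*-7)=-747, (9*0 - -23*27)=621; twice the area = |35| = 35; area = 35/2; answer 35/2

35/2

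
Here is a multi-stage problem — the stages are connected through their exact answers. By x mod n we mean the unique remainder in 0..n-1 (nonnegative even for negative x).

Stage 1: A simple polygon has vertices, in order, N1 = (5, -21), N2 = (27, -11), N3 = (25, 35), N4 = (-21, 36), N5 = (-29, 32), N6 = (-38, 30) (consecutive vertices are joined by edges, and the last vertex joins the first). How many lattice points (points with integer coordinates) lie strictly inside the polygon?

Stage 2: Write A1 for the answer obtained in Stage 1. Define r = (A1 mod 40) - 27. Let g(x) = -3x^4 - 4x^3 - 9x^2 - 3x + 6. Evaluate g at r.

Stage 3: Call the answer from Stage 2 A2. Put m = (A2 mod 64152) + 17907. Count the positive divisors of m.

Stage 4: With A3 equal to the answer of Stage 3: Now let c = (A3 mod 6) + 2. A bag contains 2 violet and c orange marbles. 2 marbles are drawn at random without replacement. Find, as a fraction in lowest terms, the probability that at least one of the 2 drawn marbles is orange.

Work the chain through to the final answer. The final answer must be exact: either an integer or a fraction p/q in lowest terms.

Stage 1: cross terms: (5*-11 - 27*-21)=512, (27*35 - 25*-11)=1220, (25*36 - -21*35)=1635, (-21*32 - -29*36)=372, (-29*30 - -38*32)=346, (-38*-21 - 5*30)=648; twice the area = |4733| = 4733; area = 4733/2; boundary points = 2 + 2 + 1 + 4 + 1 + 1 = 11; strictly interior points = area - boundary/2 + 1 = 2362; answer 2362
Stage 2: A1 = 2362; r = -25; -3*(-25)^4 - 4*(-25)^3 - 9*(-25)^2 - 3*(-25)^1 + 6 = (-1171875) + (62500) + (-5625) + (75) + (6) = -1114919; answer -1114919
Stage 3: A2 = -1114919; m = 57724; 57724 = 2^2 * 14431; number of divisors = (2+1) * (1+1) = 6; answer 6
Stage 4: A3 = 6; c = 2; total draws C(4,2) = 6; complement C(2,2) = 1; favorable 6 - 1 = 5; P = 5/6; answer 5/6

5/6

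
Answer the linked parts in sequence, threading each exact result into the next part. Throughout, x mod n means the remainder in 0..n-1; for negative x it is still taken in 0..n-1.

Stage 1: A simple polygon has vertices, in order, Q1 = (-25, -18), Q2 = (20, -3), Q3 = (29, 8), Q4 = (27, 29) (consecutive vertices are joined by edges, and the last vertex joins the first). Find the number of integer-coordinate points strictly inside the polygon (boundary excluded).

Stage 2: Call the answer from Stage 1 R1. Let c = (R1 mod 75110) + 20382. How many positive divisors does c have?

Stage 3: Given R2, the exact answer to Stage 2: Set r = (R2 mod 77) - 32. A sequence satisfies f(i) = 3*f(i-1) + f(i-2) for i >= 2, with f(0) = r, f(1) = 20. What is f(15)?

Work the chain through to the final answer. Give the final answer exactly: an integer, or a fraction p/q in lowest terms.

255145112

Stage 1: cross terms: (-25*-3 - 20*-18)=435, (20*8 - 29*-3)=247, (29*29 - 27*8)=625, (27*-18 - -25*29)=239; twice the area = |1546| = 1546; area = 773; boundary points = 15 + 1 + 1 + 1 = 18; strictly interior points = area - boundary/2 + 1 = 765; answer 765
Stage 2: R1 = 765; c = 21147; 21147 = 3 * 7 * 19 * 53; number of divisors = (1+1) * (1+1) * (1+1) * (1+1) = 16; answer 16
Stage 3: R2 = 16; r = -16; f(2) = 3*(20) + 1*(-16) = 44; iterating: f(2)=44, f(3)=152, f(4)=500, f(5)=1652, f(6)=5456, f(7)=18020, f(8)=59516, f(9)=196568, f(10)=649220, f(11)=2144228, f(12)=7081904, f(13)=23389940, f(14)=77251724, f(15)=255145112; answer 255145112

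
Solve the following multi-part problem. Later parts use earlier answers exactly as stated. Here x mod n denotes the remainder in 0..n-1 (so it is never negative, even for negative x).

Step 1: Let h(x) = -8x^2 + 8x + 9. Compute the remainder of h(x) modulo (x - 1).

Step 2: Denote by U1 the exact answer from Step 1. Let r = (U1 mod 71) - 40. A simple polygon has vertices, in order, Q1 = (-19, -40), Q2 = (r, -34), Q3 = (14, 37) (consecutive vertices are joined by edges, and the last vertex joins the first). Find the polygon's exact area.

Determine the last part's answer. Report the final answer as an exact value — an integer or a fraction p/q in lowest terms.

Step 1: remainder = value at the root: -8*(1)^2 + 8*(1)^1 + 9 = (-8) + (8) + (9) = 9; answer 9
Step 2: U1 = 9; r = -31; cross terms: (-19*-34 - -31*-40)=-594, (-31*37 - 14*-34)=-671, (14*-40 - -19*37)=143; twice the area = |-1122| = 1122; area = 561; answer 561

561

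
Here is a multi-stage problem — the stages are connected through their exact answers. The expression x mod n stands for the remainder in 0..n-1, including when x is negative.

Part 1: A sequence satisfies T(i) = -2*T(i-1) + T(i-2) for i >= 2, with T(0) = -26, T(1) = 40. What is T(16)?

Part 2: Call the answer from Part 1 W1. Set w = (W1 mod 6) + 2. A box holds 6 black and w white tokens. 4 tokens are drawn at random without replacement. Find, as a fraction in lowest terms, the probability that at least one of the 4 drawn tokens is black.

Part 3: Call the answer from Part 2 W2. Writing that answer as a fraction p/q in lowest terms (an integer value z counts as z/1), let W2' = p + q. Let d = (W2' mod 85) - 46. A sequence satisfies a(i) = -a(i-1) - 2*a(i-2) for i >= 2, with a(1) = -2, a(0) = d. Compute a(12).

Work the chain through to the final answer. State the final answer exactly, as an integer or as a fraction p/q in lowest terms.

Part 1: T(2) = -2*(40) + 1*(-26) = -106; iterating: T(2)=-106, T(3)=252, T(4)=-610, T(5)=1472, T(6)=-3554, T(7)=8580, T(8)=-20714, T(9)=50008, T(10)=-120730, T(11)=291468, T(12)=-703666, T(13)=1698800, T(14)=-4101266, T(15)=9901332, T(16)=-23903930; answer -23903930
Part 2: W1 = -23903930; w = 6; total draws C(12,4) = 495; complement C(6,4) = 15; favorable 495 - 15 = 480; P = 32/33; answer 32/33
Part 3: W2 = 32/33; threaded value p + q = 65; d = 19; a(2) = -1*(-2) - 2*(19) = -36; iterating: a(2)=-36, a(3)=40, a(4)=32, a(5)=-112, a(6)=48, a(7)=176, a(8)=-272, a(9)=-80, a(10)=624, a(11)=-464, a(12)=-784; answer -784

-784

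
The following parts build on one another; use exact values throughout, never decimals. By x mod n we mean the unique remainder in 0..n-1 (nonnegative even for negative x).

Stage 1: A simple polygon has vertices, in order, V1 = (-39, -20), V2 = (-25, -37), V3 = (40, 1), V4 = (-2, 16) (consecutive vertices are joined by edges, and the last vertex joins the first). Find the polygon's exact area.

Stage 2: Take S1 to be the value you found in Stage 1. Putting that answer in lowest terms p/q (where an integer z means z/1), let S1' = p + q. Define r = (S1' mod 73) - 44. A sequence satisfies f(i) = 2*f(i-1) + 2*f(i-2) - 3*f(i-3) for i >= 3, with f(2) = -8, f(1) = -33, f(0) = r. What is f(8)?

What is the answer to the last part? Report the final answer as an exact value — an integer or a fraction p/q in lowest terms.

520

Stage 1: cross terms: (-39*-37 - -25*-20)=943, (-25*1 - 40*-37)=1455, (40*16 - -2*1)=642, (-2*-20 - -39*16)=664; twice the area = |3704| = 3704; area = 1852; answer 1852
Stage 2: S1 = 1852; threaded value p + q = 1853; r = -16; f(3) = 2*(-8) + 2*(-33) - 3*(-16) = -34; iterating: f(3)=-34, f(4)=15, f(5)=-14, f(6)=104, f(7)=135, f(8)=520; answer 520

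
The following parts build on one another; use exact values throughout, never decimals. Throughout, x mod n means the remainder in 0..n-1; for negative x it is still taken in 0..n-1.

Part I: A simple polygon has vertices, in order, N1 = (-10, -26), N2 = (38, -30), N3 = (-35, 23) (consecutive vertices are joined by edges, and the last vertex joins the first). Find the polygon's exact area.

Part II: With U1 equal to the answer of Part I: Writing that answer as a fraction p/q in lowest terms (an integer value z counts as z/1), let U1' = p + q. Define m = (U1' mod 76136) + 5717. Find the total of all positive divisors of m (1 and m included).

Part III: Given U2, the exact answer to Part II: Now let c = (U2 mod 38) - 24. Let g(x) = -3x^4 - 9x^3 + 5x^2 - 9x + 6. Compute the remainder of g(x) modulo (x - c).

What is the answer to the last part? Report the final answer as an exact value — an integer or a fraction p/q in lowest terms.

68

Part I: cross terms: (-10*-30 - 38*-26)=1288, (38*23 - -35*-30)=-176, (-35*-26 - -10*23)=1140; twice the area = |2252| = 2252; area = 1126; answer 1126
Part II: U1 = 1126; threaded value p + q = 1127; m = 6844; 6844 = 2^2 * 29 * 59; sigma = (1 + 2 + 4) * (1 + 29) * (1 + 59) = 7 * 30 * 60 = 12600; answer 12600
Part III: U2 = 12600; c = -2; remainder = value at the root: -3*(-2)^4 - 9*(-2)^3 + 5*(-2)^2 - 9*(-2)^1 + 6 = (-48) + (72) + (20) + (18) + (6) = 68; answer 68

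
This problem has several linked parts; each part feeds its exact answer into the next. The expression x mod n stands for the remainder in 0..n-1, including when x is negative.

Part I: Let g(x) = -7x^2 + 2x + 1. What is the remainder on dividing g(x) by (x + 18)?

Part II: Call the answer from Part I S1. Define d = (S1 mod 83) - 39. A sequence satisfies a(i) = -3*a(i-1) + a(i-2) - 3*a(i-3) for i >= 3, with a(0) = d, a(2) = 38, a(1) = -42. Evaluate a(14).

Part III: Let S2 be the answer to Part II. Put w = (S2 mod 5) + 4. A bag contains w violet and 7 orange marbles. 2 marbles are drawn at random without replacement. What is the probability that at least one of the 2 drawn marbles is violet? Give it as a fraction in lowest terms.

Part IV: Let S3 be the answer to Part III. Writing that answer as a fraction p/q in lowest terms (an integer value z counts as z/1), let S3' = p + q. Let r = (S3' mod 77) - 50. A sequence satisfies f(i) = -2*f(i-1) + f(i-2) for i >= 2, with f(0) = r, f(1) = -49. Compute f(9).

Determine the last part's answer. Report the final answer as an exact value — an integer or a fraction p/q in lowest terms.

Part I: remainder = value at the root: -7*(-18)^2 + 2*(-18)^1 + 1 = (-2268) + (-36) + (1) = -2303; answer -2303
Part II: S1 = -2303; d = -18; a(3) = -3*(38) + 1*(-42) - 3*(-18) = -102; iterating: a(3)=-102, a(4)=470, a(5)=-1626, a(6)=5654, a(7)=-19998, a(8)=70526, a(9)=-248538, a(10)=876134, a(11)=-3088518, a(12)=10887302, a(13)=-38378826, a(14)=135289334; answer 135289334
Part III: S2 = 135289334; w = 8; total draws C(15,2) = 105; complement C(7,2) = 21; favorable 105 - 21 = 84; P = 4/5; answer 4/5
Part IV: S3 = 4/5; threaded value p + q = 9; r = -41; f(2) = -2*(-49) + 1*(-41) = 57; iterating: f(2)=57, f(3)=-163, f(4)=383, f(5)=-929, f(6)=2241, f(7)=-5411, f(8)=13063, f(9)=-31537; answer -31537

-31537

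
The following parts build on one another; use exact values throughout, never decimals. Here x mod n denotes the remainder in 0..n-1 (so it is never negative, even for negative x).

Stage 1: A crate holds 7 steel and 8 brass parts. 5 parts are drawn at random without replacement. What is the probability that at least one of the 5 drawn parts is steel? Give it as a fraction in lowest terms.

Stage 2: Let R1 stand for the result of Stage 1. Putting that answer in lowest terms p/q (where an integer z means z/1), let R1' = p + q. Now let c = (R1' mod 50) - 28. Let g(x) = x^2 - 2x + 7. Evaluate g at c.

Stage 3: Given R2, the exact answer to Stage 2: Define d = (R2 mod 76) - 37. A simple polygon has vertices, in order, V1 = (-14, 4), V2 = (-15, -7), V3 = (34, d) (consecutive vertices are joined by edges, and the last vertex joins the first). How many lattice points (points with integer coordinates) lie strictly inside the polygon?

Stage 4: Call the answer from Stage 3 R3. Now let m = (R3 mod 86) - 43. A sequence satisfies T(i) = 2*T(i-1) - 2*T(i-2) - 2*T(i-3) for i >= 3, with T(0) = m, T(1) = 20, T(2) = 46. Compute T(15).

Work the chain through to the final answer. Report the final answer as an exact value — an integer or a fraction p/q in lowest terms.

-148512

Stage 1: total draws C(15,5) = 3003; complement C(8,5) = 56; favorable 3003 - 56 = 2947; P = 421/429; answer 421/429
Stage 2: R1 = 421/429; threaded value p + q = 850; c = -28; 1*(-28)^2 - 2*(-28)^1 + 7 = (784) + (56) + (7) = 847; answer 847
Stage 3: R2 = 847; d = -26; cross terms: (-14*-7 - -15*4)=158, (-15*-26 - 34*-7)=628, (34*4 - -14*-26)=-228; twice the area = |558| = 558; area = 279; boundary points = 1 + 1 + 6 = 8; strictly interior points = area - boundary/2 + 1 = 276; answer 276
Stage 4: R3 = 276; m = -25; T(3) = 2*(46) - 2*(20) - 2*(-25) = 102; iterating: T(3)=102, T(4)=72, T(5)=-152, T(6)=-652, T(7)=-1144, T(8)=-680, T(9)=2232, T(10)=8112, T(11)=13120, T(12)=5552, T(13)=-31360, T(14)=-100064, T(15)=-148512; answer -148512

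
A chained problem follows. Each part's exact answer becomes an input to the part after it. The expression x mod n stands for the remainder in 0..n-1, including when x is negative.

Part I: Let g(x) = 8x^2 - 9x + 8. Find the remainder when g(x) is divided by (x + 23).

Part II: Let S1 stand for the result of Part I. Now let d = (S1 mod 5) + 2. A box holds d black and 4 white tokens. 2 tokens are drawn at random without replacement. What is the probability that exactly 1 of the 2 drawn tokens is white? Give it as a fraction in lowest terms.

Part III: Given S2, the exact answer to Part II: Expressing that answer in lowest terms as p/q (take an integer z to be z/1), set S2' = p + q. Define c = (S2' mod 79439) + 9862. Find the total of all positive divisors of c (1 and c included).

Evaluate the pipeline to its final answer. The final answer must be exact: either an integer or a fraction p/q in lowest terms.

14274

Part I: remainder = value at the root: 8*(-23)^2 - 9*(-23)^1 + 8 = (4232) + (207) + (8) = 4447; answer 4447
Part II: S1 = 4447; d = 4; total draws C(8,2) = 28; favorable C(4,1)*C(4,1) = 16; P = 4/7; answer 4/7
Part III: S2 = 4/7; threaded value p + q = 11; c = 9873; 9873 = 3^2 * 1097; sigma = (1 + 3 + 9) * (1 + 1097) = 13 * 1098 = 14274; answer 14274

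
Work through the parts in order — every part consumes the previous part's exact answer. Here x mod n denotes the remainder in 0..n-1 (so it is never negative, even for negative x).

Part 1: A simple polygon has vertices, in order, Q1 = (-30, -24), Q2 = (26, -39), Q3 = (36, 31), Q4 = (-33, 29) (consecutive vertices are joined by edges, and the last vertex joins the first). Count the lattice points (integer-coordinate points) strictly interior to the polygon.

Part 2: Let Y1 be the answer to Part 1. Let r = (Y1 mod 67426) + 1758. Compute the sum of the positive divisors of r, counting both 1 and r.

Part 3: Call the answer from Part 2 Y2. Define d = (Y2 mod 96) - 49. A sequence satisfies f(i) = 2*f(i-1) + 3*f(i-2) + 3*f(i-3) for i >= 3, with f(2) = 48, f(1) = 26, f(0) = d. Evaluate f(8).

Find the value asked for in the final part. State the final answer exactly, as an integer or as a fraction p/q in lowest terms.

Part 1: cross terms: (-30*-39 - 26*-24)=1794, (26*31 - 36*-39)=2210, (36*29 - -33*31)=2067, (-33*-24 - -30*29)=1662; twice the area = |7733| = 7733; area = 7733/2; boundary points = 1 + 10 + 1 + 1 = 13; strictly interior points = area - boundary/2 + 1 = 3861; answer 3861
Part 2: Y1 = 3861; r = 5619; 5619 = 3 * 1873; sigma = (1 + 3) * (1 + 1873) = 4 * 1874 = 7496; answer 7496
Part 3: Y2 = 7496; d = -41; f(3) = 2*(48) + 3*(26) + 3*(-41) = 51; iterating: f(3)=51, f(4)=324, f(5)=945, f(6)=3015, f(7)=9837, f(8)=31554; answer 31554

31554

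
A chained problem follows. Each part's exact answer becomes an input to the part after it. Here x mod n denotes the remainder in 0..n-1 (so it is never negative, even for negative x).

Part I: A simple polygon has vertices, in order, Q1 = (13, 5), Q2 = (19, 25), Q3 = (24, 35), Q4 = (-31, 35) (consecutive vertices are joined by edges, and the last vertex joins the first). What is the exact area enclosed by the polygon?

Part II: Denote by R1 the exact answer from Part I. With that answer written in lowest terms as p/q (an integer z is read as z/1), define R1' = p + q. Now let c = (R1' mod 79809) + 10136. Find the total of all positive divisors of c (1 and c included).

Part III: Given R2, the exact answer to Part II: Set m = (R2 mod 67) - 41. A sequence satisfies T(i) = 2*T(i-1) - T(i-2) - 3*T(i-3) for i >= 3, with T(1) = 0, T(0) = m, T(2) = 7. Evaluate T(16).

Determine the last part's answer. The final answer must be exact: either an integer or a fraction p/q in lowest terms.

-262881

Part I: cross terms: (13*25 - 19*5)=230, (19*35 - 24*25)=65, (24*35 - -31*35)=1925, (-31*5 - 13*35)=-610; twice the area = |1610| = 1610; area = 805; answer 805
Part II: R1 = 805; threaded value p + q = 806; c = 10942; 10942 = 2 * 5471; sigma = (1 + 2) * (1 + 5471) = 3 * 5472 = 16416; answer 16416
Part III: R2 = 16416; m = -40; T(3) = 2*(7) - 1*(0) - 3*(-40) = 134; iterating: T(3)=134, T(4)=261, T(5)=367, T(6)=71, T(7)=-1008, T(8)=-3188, T(9)=-5581, T(10)=-4950, T(11)=5245, T(12)=32183, T(13)=73971, T(14)=100024, T(15)=29528, T(16)=-262881; answer -262881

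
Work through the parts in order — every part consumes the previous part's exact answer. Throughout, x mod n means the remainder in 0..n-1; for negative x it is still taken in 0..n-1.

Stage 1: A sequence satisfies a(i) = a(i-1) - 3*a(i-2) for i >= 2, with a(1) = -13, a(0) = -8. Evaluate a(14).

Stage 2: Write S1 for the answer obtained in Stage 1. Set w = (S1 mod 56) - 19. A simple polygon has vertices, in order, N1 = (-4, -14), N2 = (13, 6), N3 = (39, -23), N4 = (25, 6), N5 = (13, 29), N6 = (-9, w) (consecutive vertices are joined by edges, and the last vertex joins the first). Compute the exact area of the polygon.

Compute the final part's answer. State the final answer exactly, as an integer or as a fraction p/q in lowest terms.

938

Stage 1: a(2) = 1*(-13) - 3*(-8) = 11; iterating: a(2)=11, a(3)=50, a(4)=17, a(5)=-133, a(6)=-184, a(7)=215, a(8)=767, a(9)=122, a(10)=-2179, a(11)=-2545, a(12)=3992, a(13)=11627, a(14)=-349; answer -349
Stage 2: S1 = -349; w = 24; cross terms: (-4*6 - 13*-14)=158, (13*-23 - 39*6)=-533, (39*6 - 25*-23)=809, (25*29 - 13*6)=647, (13*24 - -9*29)=573, (-9*-14 - -4*24)=222; twice the area = |1876| = 1876; area = 938; answer 938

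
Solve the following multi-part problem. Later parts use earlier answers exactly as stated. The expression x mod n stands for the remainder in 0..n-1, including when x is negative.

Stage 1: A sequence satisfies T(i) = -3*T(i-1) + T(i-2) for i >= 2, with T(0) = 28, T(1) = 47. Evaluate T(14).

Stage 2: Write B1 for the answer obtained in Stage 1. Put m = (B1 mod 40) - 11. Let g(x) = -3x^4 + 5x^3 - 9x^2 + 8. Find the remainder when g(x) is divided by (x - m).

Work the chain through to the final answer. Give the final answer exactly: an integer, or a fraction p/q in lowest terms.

Stage 1: T(2) = -3*(47) + 1*(28) = -113; iterating: T(2)=-113, T(3)=386, T(4)=-1271, T(5)=4199, T(6)=-13868, T(7)=45803, T(8)=-151277, T(9)=499634, T(10)=-1650179, T(11)=5450171, T(12)=-18000692, T(13)=59452247, T(14)=-196357433; answer -196357433
Stage 2: B1 = -196357433; m = -4; remainder = value at the root: -3*(-4)^4 + 5*(-4)^3 - 9*(-4)^2 + 8 = (-768) + (-320) + (-144) + (8) = -1224; answer -1224

-1224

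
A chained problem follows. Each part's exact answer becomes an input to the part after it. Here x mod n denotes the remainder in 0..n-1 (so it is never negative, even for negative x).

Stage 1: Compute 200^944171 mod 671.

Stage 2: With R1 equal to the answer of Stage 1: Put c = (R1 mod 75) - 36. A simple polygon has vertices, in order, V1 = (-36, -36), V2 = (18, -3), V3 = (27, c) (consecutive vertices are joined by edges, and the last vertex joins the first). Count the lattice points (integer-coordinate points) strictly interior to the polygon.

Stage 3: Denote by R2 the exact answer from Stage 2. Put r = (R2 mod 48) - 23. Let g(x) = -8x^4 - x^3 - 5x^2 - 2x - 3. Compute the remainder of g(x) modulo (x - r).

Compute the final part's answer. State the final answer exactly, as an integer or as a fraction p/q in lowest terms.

-1887163

Stage 1: squarings mod 671: 200^1=200, 200^2=411, 200^4=500, 200^8=388, 200^16=240, 200^32=565, 200^64=500, 200^128=388, 200^256=240, 200^512=565, 200^1024=500, 200^2048=388, 200^4096=240, 200^8192=565, 200^16384=500, 200^32768=388, 200^65536=240, 200^131072=565, 200^262144=500, 200^524288=388; 200^944171 = 200^1 * 200^2 * 200^8 * 200^32 * 200^2048 * 200^8192 * 200^16384 * 200^131072 * 200^262144 * 200^524288 = 299 (mod 671); answer 299
Stage 2: R1 = 299; c = 38; cross terms: (-36*-3 - 18*-36)=756, (18*38 - 27*-3)=765, (27*-36 - -36*38)=396; twice the area = |1917| = 1917; area = 1917/2; boundary points = 3 + 1 + 1 = 5; strictly interior points = area - boundary/2 + 1 = 957; answer 957
Stage 3: R2 = 957; r = 22; remainder = value at the root: -8*(22)^4 - 1*(22)^3 - 5*(22)^2 - 2*(22)^1 - 3 = (-1874048) + (-10648) + (-2420) + (-44) + (-3) = -1887163; answer -1887163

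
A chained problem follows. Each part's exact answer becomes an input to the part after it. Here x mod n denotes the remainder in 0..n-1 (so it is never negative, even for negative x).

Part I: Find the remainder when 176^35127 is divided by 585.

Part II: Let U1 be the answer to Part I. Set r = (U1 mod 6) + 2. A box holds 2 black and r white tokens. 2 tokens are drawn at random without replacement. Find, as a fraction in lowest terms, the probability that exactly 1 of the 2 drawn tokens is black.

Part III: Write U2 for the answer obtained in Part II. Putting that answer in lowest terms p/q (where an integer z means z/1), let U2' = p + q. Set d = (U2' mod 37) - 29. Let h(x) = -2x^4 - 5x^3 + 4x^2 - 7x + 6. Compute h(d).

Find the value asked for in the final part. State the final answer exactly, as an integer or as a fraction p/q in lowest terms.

-94

Part I: squarings mod 585: 176^1=176, 176^2=556, 176^4=256, 176^8=16, 176^16=256, 176^32=16, 176^64=256, 176^128=16, 176^256=256, 176^512=16, 176^1024=256, 176^2048=16, 176^4096=256, 176^8192=16, 176^16384=256, 176^32768=16; 176^35127 = 176^1 * 176^2 * 176^4 * 176^16 * 176^32 * 176^256 * 176^2048 * 176^32768 = 161 (mod 585); answer 161
Part II: U1 = 161; r = 7; total draws C(9,2) = 36; favorable C(2,1)*C(7,1) = 14; P = 7/18; answer 7/18
Part III: U2 = 7/18; threaded value p + q = 25; d = -4; -2*(-4)^4 - 5*(-4)^3 + 4*(-4)^2 - 7*(-4)^1 + 6 = (-512) + (320) + (64) + (28) + (6) = -94; answer -94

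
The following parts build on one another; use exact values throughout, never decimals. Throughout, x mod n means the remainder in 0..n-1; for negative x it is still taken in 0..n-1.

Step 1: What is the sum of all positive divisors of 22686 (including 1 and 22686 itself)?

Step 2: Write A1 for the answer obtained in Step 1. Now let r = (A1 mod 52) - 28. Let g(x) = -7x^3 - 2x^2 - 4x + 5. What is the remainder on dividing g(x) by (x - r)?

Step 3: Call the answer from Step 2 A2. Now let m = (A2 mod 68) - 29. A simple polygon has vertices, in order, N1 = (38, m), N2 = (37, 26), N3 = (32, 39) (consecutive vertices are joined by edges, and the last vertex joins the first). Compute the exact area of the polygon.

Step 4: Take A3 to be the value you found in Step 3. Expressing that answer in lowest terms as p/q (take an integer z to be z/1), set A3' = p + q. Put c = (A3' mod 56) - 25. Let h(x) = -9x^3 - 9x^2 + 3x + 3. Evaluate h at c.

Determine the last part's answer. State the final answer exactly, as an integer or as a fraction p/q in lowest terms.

Step 1: 22686 = 2 * 3 * 19 * 199; sigma = (1 + 2) * (1 + 3) * (1 + 19) * (1 + 199) = 3 * 4 * 20 * 200 = 48000; answer 48000
Step 2: A1 = 48000; r = -24; remainder = value at the root: -7*(-24)^3 - 2*(-24)^2 - 4*(-24)^1 + 5 = (96768) + (-1152) + (96) + (5) = 95717; answer 95717
Step 3: A2 = 95717; m = 12; cross terms: (38*26 - 37*12)=544, (37*39 - 32*26)=611, (32*12 - 38*39)=-1098; twice the area = |57| = 57; area = 57/2; answer 57/2
Step 4: A3 = 57/2; threaded value p + q = 59; c = -22; -9*(-22)^3 - 9*(-22)^2 + 3*(-22)^1 + 3 = (95832) + (-4356) + (-66) + (3) = 91413; answer 91413

91413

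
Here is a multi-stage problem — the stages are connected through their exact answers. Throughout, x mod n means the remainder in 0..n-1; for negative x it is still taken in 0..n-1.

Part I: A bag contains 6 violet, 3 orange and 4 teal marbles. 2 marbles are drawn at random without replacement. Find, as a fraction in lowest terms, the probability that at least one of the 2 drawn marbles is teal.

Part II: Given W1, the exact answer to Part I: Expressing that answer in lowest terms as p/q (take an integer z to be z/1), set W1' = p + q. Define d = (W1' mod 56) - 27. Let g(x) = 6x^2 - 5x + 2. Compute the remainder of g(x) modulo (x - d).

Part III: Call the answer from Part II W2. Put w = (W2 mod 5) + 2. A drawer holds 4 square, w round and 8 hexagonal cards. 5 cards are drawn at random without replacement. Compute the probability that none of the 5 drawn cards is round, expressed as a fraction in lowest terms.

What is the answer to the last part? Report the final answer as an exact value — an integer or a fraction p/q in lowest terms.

Part I: total draws C(13,2) = 78; complement C(9,2) = 36; favorable 78 - 36 = 42; P = 7/13; answer 7/13
Part II: W1 = 7/13; threaded value p + q = 20; d = -7; remainder = value at the root: 6*(-7)^2 - 5*(-7)^1 + 2 = (294) + (35) + (2) = 331; answer 331
Part III: W2 = 331; w = 3; total draws C(15,5) = 3003; favorable C(12,5) = 792; P = 24/91; answer 24/91

24/91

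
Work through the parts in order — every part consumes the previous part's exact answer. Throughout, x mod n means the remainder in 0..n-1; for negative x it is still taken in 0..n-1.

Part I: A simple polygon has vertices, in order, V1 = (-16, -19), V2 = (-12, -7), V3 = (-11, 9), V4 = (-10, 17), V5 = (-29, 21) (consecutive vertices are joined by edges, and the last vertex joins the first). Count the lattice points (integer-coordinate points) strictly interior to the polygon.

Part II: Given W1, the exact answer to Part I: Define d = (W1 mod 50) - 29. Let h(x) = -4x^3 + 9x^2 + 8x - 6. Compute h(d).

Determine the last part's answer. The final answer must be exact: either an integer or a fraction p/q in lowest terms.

Part I: cross terms: (-16*-7 - -12*-19)=-116, (-12*9 - -11*-7)=-185, (-11*17 - -10*9)=-97, (-10*21 - -29*17)=283, (-29*-19 - -16*21)=887; twice the area = |772| = 772; area = 386; boundary points = 4 + 1 + 1 + 1 + 1 = 8; strictly interior points = area - boundary/2 + 1 = 383; answer 383
Part II: W1 = 383; d = 4; -4*(4)^3 + 9*(4)^2 + 8*(4)^1 - 6 = (-256) + (144) + (32) + (-6) = -86; answer -86

-86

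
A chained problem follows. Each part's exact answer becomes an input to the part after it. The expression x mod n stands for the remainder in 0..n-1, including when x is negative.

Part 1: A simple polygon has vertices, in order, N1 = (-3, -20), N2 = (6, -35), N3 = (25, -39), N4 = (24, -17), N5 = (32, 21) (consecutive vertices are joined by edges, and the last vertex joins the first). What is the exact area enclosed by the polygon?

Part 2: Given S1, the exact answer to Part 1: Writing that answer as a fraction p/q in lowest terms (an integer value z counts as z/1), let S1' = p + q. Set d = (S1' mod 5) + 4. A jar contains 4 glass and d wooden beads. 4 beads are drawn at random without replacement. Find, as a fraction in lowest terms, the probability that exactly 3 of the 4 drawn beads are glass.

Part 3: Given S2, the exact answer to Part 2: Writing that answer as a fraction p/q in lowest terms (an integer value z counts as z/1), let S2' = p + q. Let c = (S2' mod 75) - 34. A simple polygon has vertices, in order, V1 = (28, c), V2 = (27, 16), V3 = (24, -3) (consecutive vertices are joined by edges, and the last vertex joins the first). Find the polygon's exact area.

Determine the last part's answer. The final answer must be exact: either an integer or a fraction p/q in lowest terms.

Part 1: cross terms: (-3*-35 - 6*-20)=225, (6*-39 - 25*-35)=641, (25*-17 - 24*-39)=511, (24*21 - 32*-17)=1048, (32*-20 - -3*21)=-577; twice the area = |1848| = 1848; area = 924; answer 924
Part 2: S1 = 924; threaded value p + q = 925; d = 4; total draws C(8,4) = 70; favorable C(4,3)*C(4,1) = 16; P = 8/35; answer 8/35
Part 3: S2 = 8/35; threaded value p + q = 43; c = 9; cross terms: (28*16 - 27*9)=205, (27*-3 - 24*16)=-465, (24*9 - 28*-3)=300; twice the area = |40| = 40; area = 20; answer 20

20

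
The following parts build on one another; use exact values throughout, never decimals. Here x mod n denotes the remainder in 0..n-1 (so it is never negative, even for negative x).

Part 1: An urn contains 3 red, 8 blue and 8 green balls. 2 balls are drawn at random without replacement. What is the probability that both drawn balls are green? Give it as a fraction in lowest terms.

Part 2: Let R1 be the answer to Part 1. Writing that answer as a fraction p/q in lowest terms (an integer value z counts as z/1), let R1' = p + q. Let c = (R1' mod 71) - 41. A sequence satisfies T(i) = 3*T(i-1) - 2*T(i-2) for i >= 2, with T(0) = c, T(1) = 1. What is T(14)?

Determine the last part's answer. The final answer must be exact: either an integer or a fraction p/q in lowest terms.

Part 1: total draws C(19,2) = 171; favorable C(8,2) = 28; P = 28/171; answer 28/171
Part 2: R1 = 28/171; threaded value p + q = 199; c = 16; T(2) = 3*(1) - 2*(16) = -29; iterating: T(2)=-29, T(3)=-89, T(4)=-209, T(5)=-449, T(6)=-929, T(7)=-1889, T(8)=-3809, T(9)=-7649, T(10)=-15329, T(11)=-30689, T(12)=-61409, T(13)=-122849, T(14)=-245729; answer -245729

-245729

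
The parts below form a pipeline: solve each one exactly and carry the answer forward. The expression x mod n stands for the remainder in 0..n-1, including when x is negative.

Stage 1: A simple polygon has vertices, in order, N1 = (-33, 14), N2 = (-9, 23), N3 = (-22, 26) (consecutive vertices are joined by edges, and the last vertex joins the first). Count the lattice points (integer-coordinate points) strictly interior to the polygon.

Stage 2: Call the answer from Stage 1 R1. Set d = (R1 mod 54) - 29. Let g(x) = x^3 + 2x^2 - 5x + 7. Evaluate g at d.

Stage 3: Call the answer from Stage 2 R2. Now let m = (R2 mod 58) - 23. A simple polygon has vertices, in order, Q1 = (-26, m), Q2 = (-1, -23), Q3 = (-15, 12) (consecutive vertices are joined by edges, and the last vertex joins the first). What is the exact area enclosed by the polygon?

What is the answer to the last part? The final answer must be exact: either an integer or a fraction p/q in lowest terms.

105/2

Stage 1: cross terms: (-33*23 - -9*14)=-633, (-9*26 - -22*23)=272, (-22*14 - -33*26)=550; twice the area = |189| = 189; area = 189/2; boundary points = 3 + 1 + 1 = 5; strictly interior points = area - boundary/2 + 1 = 93; answer 93
Stage 2: R1 = 93; d = 10; 1*(10)^3 + 2*(10)^2 - 5*(10)^1 + 7 = (1000) + (200) + (-50) + (7) = 1157; answer 1157
Stage 3: R2 = 1157; m = 32; cross terms: (-26*-23 - -1*32)=630, (-1*12 - -15*-23)=-357, (-15*32 - -26*12)=-168; twice the area = |105| = 105; area = 105/2; answer 105/2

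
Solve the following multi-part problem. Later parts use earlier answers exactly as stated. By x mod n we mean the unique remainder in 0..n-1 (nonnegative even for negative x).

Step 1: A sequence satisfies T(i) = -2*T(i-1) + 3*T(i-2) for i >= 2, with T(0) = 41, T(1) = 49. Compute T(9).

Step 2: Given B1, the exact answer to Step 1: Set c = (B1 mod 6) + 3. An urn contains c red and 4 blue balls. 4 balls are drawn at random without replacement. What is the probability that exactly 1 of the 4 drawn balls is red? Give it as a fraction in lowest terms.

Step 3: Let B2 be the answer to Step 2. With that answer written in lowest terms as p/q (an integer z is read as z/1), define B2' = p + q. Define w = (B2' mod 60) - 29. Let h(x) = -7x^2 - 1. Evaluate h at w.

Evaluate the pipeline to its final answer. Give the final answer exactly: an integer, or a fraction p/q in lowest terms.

-1373

Step 1: T(2) = -2*(49) + 3*(41) = 25; iterating: T(2)=25, T(3)=97, T(4)=-119, T(5)=529, T(6)=-1415, T(7)=4417, T(8)=-13079, T(9)=39409; answer 39409
Step 2: B1 = 39409; c = 4; total draws C(8,4) = 70; favorable C(4,1)*C(4,3) = 16; P = 8/35; answer 8/35
Step 3: B2 = 8/35; threaded value p + q = 43; w = 14; -7*(14)^2 - 1 = (-1372) + (-1) = -1373; answer -1373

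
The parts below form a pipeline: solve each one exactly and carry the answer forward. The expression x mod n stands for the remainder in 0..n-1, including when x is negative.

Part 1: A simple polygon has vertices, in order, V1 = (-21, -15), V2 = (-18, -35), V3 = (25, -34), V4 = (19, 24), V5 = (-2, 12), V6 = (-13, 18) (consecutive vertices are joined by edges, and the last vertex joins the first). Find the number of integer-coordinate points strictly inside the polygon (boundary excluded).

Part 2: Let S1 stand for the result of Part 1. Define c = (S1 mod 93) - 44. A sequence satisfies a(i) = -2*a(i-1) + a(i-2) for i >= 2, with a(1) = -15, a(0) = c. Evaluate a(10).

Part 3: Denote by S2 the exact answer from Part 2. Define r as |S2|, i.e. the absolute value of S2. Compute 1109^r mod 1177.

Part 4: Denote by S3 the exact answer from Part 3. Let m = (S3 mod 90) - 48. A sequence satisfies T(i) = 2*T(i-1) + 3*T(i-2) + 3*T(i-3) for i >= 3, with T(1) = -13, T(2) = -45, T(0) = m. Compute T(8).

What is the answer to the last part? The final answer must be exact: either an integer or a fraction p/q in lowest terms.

Part 1: cross terms: (-21*-35 - -18*-15)=465, (-18*-34 - 25*-35)=1487, (25*24 - 19*-34)=1246, (19*12 - -2*24)=276, (-2*18 - -13*12)=120, (-13*-15 - -21*18)=573; twice the area = |4167| = 4167; area = 4167/2; boundary points = 1 + 1 + 2 + 3 + 1 + 1 = 9; strictly interior points = area - boundary/2 + 1 = 2080; answer 2080
Part 2: S1 = 2080; c = -10; a(2) = -2*(-15) + 1*(-10) = 20; iterating: a(2)=20, a(3)=-55, a(4)=130, a(5)=-315, a(6)=760, a(7)=-1835, a(8)=4430, a(9)=-10695, a(10)=25820; answer 25820
Part 3: S2 = 25820; r = 25820; squarings mod 1177: 1109^1=1109, 1109^2=1093, 1109^4=1171, 1109^8=36, 1109^16=119, 1109^32=37, 1109^64=192, 1109^128=377, 1109^256=889, 1109^512=554, 1109^1024=896, 1109^2048=102, 1109^4096=988, 1109^8192=411, 1109^16384=610; 1109^25820 = 1109^4 * 1109^8 * 1109^16 * 1109^64 * 1109^128 * 1109^1024 * 1109^8192 * 1109^16384 = 441 (mod 1177); answer 441
Part 4: S3 = 441; m = 33; T(3) = 2*(-45) + 3*(-13) + 3*(33) = -30; iterating: T(3)=-30, T(4)=-234, T(5)=-693, T(6)=-2178, T(7)=-7137, T(8)=-22887; answer -22887

-22887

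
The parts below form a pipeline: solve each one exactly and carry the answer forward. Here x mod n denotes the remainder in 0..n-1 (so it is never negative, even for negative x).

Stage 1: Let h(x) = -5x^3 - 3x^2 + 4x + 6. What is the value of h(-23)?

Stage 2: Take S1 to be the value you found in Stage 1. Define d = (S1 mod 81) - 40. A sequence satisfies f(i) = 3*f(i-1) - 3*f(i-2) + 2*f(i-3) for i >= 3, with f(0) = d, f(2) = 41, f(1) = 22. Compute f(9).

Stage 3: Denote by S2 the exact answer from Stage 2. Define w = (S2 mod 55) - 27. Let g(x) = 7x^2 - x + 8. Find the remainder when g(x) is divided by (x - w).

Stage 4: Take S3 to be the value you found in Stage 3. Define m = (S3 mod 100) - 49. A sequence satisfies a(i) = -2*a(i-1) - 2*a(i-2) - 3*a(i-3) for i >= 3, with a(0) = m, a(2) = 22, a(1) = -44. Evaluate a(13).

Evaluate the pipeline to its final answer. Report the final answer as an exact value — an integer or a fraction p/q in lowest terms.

Stage 1: -5*(-23)^3 - 3*(-23)^2 + 4*(-23)^1 + 6 = (60835) + (-1587) + (-92) + (6) = 59162; answer 59162
Stage 2: S1 = 59162; d = -8; f(3) = 3*(41) - 3*(22) + 2*(-8) = 41; iterating: f(3)=41, f(4)=44, f(5)=91, f(6)=223, f(7)=484, f(8)=965, f(9)=1889; answer 1889
Stage 3: S2 = 1889; w = -8; remainder = value at the root: 7*(-8)^2 - 1*(-8)^1 + 8 = (448) + (8) + (8) = 464; answer 464
Stage 4: S3 = 464; m = 15; a(3) = -2*(22) - 2*(-44) - 3*(15) = -1; iterating: a(3)=-1, a(4)=90, a(5)=-244, a(6)=311, a(7)=-404, a(8)=918, a(9)=-1961, a(10)=3298, a(11)=-5428, a(12)=10143, a(13)=-19324; answer -19324

-19324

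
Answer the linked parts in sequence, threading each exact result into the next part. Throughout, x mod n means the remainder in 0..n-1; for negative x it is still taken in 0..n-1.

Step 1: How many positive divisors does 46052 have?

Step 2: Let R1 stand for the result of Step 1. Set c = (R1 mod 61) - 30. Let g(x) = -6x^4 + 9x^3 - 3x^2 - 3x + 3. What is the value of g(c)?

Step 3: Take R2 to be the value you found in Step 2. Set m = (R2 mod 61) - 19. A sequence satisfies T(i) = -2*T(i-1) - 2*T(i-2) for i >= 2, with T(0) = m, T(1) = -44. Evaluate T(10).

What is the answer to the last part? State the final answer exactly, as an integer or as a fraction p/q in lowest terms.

1952

Step 1: 46052 = 2^2 * 29 * 397; number of divisors = (2+1) * (1+1) * (1+1) = 12; answer 12
Step 2: R1 = 12; c = -18; -6*(-18)^4 + 9*(-18)^3 - 3*(-18)^2 - 3*(-18)^1 + 3 = (-629856) + (-52488) + (-972) + (54) + (3) = -683259; answer -683259
Step 3: R2 = -683259; m = -17; T(2) = -2*(-44) - 2*(-17) = 122; iterating: T(2)=122, T(3)=-156, T(4)=68, T(5)=176, T(6)=-488, T(7)=624, T(8)=-272, T(9)=-704, T(10)=1952; answer 1952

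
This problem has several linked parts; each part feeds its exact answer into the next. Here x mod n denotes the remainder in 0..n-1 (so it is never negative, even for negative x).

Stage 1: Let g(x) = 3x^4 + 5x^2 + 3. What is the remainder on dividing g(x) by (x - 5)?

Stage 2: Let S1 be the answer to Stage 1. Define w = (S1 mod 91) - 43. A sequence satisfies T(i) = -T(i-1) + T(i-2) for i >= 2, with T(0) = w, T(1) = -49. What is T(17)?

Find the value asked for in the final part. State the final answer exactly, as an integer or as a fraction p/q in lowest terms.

Stage 1: remainder = value at the root: 3*(5)^4 + 5*(5)^2 + 3 = (1875) + (125) + (3) = 2003; answer 2003
Stage 2: S1 = 2003; w = -42; T(2) = -1*(-49) + 1*(-42) = 7; iterating: T(2)=7, T(3)=-56, T(4)=63, T(5)=-119, T(6)=182, T(7)=-301, T(8)=483, T(9)=-784, T(10)=1267, T(11)=-2051, T(12)=3318, T(13)=-5369, T(14)=8687, T(15)=-14056, T(16)=22743, T(17)=-36799; answer -36799

-36799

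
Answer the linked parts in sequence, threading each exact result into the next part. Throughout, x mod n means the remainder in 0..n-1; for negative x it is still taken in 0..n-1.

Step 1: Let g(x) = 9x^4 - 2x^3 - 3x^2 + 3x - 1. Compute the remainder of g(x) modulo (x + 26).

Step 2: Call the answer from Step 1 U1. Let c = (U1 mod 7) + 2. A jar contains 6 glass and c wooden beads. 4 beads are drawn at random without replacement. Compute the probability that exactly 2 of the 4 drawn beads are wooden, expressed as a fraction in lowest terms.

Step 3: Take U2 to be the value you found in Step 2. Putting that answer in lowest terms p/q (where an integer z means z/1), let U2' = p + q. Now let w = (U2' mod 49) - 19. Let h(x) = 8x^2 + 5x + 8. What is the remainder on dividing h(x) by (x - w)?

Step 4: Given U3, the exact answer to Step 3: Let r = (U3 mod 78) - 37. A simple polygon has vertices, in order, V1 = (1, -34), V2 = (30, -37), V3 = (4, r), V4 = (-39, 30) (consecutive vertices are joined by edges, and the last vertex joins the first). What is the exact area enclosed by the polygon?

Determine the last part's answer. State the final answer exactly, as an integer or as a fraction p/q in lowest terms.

Step 1: remainder = value at the root: 9*(-26)^4 - 2*(-26)^3 - 3*(-26)^2 + 3*(-26)^1 - 1 = (4112784) + (35152) + (-2028) + (-78) + (-1) = 4145829; answer 4145829
Step 2: U1 = 4145829; c = 4; total draws C(10,4) = 210; favorable C(4,2)*C(6,2) = 90; P = 3/7; answer 3/7
Step 3: U2 = 3/7; threaded value p + q = 10; w = -9; remainder = value at the root: 8*(-9)^2 + 5*(-9)^1 + 8 = (648) + (-45) + (8) = 611; answer 611
Step 4: U3 = 611; r = 28; cross terms: (1*-37 - 30*-34)=983, (30*28 - 4*-37)=988, (4*30 - -39*28)=1212, (-39*-34 - 1*30)=1296; twice the area = |4479| = 4479; area = 4479/2; answer 4479/2

4479/2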